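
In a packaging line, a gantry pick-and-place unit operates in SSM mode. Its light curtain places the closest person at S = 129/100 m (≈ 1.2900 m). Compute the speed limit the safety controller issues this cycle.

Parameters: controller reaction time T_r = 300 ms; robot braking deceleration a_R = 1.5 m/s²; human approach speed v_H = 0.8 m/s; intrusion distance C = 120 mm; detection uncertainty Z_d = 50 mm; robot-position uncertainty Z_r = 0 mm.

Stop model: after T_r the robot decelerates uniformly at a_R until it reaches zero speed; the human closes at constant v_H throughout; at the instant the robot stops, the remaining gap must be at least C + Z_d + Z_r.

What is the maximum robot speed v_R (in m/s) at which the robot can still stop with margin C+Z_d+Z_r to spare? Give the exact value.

at the boundary: (1/3)·v² + (5/6)·v + (-22/25) = 0
  disc = (5/6)² − 4·(1/3)·(-22/25) = 1681/900 ; √disc = 41/30
  v_R = (−(5/6) + 41/30) / (2·(1/3)) = 4/5 m/s
check:
braking lasts T_s = (4/5)/(3/2) = 0.5333 s
robot in T_r: 0.8000·0.3000 = 0.2400 m
robot under decel: 0.8000²/(2·1.5000) = 0.2133 m
human over T_r+T_s: 0.8000·(0.3000+0.5333) = 0.6667 m
residual clearance needed = 0.1200+0.0500+0.0000 = 0.1700 m
sum ≈ 0.2400+0.2133+0.6667+0.1700 ≈ 1.2900 m = S ✓

v_R_max = 4/5 m/s = 0.8000 m/s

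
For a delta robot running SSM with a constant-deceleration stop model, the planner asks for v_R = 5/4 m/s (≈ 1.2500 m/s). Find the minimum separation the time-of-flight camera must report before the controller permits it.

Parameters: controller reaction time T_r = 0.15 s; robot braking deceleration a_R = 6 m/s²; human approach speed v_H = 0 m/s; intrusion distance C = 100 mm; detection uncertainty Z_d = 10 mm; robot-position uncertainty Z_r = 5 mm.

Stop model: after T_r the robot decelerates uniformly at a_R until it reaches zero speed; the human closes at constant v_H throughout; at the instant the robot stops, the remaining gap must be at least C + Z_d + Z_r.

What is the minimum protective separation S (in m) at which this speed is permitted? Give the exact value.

S_min = 2077/4800 m = 0.4327 m

stop time T_s = (5/4)/6 = 0.2083 s
reaction-phase robot travel = 1.2500·0.1500 = 0.1875 m
braking distance = 1.2500²/(2·6.0000) = 0.1302 m
human closes 0.0000·0.3583 = 0.0000 m
C+Z_d+Z_r = 0.1000+0.0100+0.0050 = 0.1150 m
S_min ≈ 0.1875+0.1302+0.0000+0.1150  ⇒  S_min = 2077/4800 m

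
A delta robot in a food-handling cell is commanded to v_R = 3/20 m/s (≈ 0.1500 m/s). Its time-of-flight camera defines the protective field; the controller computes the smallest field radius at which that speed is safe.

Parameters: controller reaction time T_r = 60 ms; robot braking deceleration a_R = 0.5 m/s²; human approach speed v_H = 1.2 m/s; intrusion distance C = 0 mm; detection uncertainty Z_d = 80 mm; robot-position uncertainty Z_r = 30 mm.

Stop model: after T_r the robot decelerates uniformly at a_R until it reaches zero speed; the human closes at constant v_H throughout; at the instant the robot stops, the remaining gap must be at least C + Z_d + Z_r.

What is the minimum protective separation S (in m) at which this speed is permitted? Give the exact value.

S_min = 1147/2000 m = 0.5735 m

T_s = v_R/a_R = (3/20)/(1/2) = 0.3000 s
robot in T_r: 0.1500·0.0600 = 0.0090 m
robot covers 0.1500·0.3000 − ½·0.5000·0.3000² = 0.0225 m while stopping
person approaches 1.2000·(0.0600+0.3000) = 0.4320 m
C+Z_d+Z_r = 0.0000+0.0800+0.0300 = 0.1100 m
S_min ≈ 0.0090+0.0225+0.4320+0.1100  ⇒  S_min = 1147/2000 m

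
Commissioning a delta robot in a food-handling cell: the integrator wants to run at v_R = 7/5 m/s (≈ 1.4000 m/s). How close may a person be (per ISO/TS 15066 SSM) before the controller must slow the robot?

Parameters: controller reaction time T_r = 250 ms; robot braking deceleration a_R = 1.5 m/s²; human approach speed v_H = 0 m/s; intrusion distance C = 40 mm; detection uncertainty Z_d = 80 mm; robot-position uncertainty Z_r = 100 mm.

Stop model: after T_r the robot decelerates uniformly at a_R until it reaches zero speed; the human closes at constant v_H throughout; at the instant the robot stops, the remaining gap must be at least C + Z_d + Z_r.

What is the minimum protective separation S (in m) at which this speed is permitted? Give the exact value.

S_min = 367/300 m = 1.2233 m

T_s = v_R/a_R = (7/5)/(3/2) = 0.9333 s
reaction-phase robot travel = 1.4000·0.2500 = 0.3500 m
robot under decel: 1.4000²/(2·1.5000) = 0.6533 m
human over T_r+T_s: 0.0000·(0.2500+0.9333) = 0.0000 m
C+Z_d+Z_r = 0.0400+0.0800+0.1000 = 0.2200 m
S_min ≈ 0.3500+0.6533+0.0000+0.2200  ⇒  S_min = 367/300 m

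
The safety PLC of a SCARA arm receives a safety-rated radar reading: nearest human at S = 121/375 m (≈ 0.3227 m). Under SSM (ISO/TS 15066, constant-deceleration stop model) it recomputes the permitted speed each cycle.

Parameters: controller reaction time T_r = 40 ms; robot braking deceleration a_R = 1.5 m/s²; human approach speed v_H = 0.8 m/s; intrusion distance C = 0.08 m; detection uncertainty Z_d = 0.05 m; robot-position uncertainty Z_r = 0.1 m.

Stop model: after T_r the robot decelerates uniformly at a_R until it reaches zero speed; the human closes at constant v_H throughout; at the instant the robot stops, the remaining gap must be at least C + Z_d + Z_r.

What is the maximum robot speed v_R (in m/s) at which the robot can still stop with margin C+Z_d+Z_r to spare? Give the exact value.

at the boundary: (1/3)·v² + (43/75)·v + (-91/1500) = 0
  disc = (43/75)² − 4·(1/3)·(-91/1500) = 256/625 ; √disc = 16/25
  v_R = (−(43/75) + 16/25) / (2·(1/3)) = 1/10 m/s
check:
stop time T_s = (1/10)/(3/2) = 0.0667 s
robot in T_r: 0.1000·0.0400 = 0.0040 m
braking distance = 0.1000²/(2·1.5000) = 0.0033 m
person approaches 0.8000·(0.0400+0.0667) = 0.0853 m
margins: 0.0800+0.0500+0.1000 = 0.2300 m
sum ≈ 0.0040+0.0033+0.0853+0.2300 ≈ 0.3227 m = S ✓

v_R_max = 1/10 m/s = 0.1000 m/s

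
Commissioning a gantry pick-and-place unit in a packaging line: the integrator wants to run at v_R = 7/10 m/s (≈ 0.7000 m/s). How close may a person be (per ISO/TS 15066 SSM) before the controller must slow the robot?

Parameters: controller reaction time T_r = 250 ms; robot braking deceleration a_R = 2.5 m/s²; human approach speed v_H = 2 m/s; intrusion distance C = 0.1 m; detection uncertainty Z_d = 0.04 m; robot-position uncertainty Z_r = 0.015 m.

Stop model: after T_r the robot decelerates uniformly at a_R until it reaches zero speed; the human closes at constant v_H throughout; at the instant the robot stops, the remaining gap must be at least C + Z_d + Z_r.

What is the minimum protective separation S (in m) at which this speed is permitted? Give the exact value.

braking lasts T_s = (7/10)/(5/2) = 0.2800 s
robot in T_r: 0.7000·0.2500 = 0.1750 m
braking distance = 0.7000²/(2·2.5000) = 0.0980 m
human over T_r+T_s: 2.0000·(0.2500+0.2800) = 1.0600 m
residual clearance needed = 0.1000+0.0400+0.0150 = 0.1550 m
S_min ≈ 0.1750+0.0980+1.0600+0.1550  ⇒  S_min = 186/125 m

S_min = 186/125 m = 1.4880 m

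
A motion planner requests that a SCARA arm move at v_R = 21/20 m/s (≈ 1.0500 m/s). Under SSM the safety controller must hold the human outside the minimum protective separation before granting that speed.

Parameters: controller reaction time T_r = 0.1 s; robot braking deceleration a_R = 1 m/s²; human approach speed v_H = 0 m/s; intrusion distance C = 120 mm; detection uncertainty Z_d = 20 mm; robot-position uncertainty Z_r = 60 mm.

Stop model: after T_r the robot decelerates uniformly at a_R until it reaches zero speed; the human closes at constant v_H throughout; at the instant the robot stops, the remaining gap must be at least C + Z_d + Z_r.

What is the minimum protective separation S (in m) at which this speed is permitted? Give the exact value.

braking lasts T_s = (21/20)/1 = 1.0500 s
reaction-phase robot travel = 1.0500·0.1000 = 0.1050 m
robot under decel: 1.0500²/(2·1.0000) = 0.5513 m
person approaches 0.0000·(0.1000+1.0500) = 0.0000 m
C+Z_d+Z_r = 0.1200+0.0200+0.0600 = 0.2000 m
S_min ≈ 0.1050+0.5513+0.0000+0.2000  ⇒  S_min = 137/160 m

S_min = 137/160 m = 0.8562 m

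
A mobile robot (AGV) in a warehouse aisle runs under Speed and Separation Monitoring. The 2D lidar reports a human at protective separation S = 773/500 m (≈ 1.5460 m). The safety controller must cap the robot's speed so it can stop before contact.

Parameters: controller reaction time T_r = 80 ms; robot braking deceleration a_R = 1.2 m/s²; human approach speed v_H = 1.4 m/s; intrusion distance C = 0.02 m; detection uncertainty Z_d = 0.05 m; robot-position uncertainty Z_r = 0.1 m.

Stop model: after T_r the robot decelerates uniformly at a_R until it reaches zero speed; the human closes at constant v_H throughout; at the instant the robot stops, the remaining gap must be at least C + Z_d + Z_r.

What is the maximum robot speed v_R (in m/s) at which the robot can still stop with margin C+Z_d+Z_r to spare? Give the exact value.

quadratic (5/12)·v² + (187/150)·v + (-158/125) = 0
  disc = (187/150)² − 4·(5/12)·(-158/125) = 82369/22500 ; √disc = 287/150
  v_R = (−(187/150) + 287/150) / (2·(5/12)) = 4/5 m/s
check:
T_s = v_R/a_R = (4/5)/(6/5) = 0.6667 s
robot covers v_R·T_r = 0.8000·0.0800 = 0.0640 m before braking
robot under decel: 0.8000²/(2·1.2000) = 0.2667 m
person approaches 1.4000·(0.0800+0.6667) = 1.0453 m
C+Z_d+Z_r = 0.0200+0.0500+0.1000 = 0.1700 m
sum ≈ 0.0640+0.2667+1.0453+0.1700 ≈ 1.5460 m = S ✓

v_R_max = 4/5 m/s = 0.8000 m/s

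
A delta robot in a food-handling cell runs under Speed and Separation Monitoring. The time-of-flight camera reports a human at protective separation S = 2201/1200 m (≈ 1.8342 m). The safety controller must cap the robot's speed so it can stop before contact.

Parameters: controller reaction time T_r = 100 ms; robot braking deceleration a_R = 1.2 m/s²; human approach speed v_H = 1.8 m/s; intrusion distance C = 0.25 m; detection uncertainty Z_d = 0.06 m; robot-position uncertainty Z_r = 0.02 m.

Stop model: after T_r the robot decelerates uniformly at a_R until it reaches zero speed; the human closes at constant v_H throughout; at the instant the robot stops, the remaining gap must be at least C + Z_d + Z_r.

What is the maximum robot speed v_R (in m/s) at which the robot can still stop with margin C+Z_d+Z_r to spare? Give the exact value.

v_R_max = 7/10 m/s = 0.7000 m/s

quadratic (5/12)·v² + (8/5)·v + (-1589/1200) = 0
  disc = (8/5)² − 4·(5/12)·(-1589/1200) = 17161/3600 ; √disc = 131/60
  v_R = (−(8/5) + 131/60) / (2·(5/12)) = 7/10 m/s
check:
T_s = v_R/a_R = (7/10)/(6/5) = 0.5833 s
robot covers v_R·T_r = 0.7000·0.1000 = 0.0700 m before braking
robot under decel: 0.7000²/(2·1.2000) = 0.2042 m
person approaches 1.8000·(0.1000+0.5833) = 1.2300 m
margins: 0.2500+0.0600+0.0200 = 0.3300 m
sum ≈ 0.0700+0.2042+1.2300+0.3300 ≈ 1.8342 m = S ✓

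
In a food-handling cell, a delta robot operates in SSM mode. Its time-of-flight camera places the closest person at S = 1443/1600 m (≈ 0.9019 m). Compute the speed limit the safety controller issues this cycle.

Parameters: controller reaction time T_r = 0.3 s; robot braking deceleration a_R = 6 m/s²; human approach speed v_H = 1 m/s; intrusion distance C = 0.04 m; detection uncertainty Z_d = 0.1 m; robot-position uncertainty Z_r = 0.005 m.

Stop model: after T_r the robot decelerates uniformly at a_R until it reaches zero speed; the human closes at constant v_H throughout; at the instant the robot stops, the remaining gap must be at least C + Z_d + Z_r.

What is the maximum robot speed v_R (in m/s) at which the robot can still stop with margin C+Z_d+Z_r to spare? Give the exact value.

v_R_max = 17/20 m/s = 0.8500 m/s

collect terms ⇒ (1/12)·v_R² + (7/15)·v_R + (-731/1600) = 0
  disc = (7/15)² − 4·(1/12)·(-731/1600) = 5329/14400 ; √disc = 73/120
  v_R = (−(7/15) + 73/120) / (2·(1/12)) = 17/20 m/s
check:
stop time T_s = (17/20)/6 = 0.1417 s
reaction-phase robot travel = 0.8500·0.3000 = 0.2550 m
robot covers 0.8500·0.1417 − ½·6.0000·0.1417² = 0.0602 m while stopping
human over T_r+T_s: 1.0000·(0.3000+0.1417) = 0.4417 m
residual clearance needed = 0.0400+0.1000+0.0050 = 0.1450 m
sum ≈ 0.2550+0.0602+0.4417+0.1450 ≈ 0.9019 m = S ✓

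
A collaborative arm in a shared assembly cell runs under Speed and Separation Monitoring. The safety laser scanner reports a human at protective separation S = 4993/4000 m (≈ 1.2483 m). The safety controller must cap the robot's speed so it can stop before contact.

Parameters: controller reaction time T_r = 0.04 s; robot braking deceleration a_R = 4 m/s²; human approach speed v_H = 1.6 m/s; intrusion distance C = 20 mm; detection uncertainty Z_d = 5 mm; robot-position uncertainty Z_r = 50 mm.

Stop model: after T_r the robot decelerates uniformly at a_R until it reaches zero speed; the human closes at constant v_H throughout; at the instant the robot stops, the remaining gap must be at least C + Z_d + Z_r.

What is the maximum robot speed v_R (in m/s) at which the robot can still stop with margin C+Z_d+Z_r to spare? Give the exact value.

at the boundary: (1/8)·v² + (11/25)·v + (-4437/4000) = 0
  disc = (11/25)² − 4·(1/8)·(-4437/4000) = 29929/40000 ; √disc = 173/200
  v_R = (−(11/25) + 173/200) / (2·(1/8)) = 17/10 m/s
check:
T_s = v_R/a_R = (17/10)/4 = 0.4250 s
reaction-phase robot travel = 1.7000·0.0400 = 0.0680 m
robot under decel: 1.7000²/(2·4.0000) = 0.3613 m
human closes 1.6000·0.4650 = 0.7440 m
residual clearance needed = 0.0200+0.0050+0.0500 = 0.0750 m
sum ≈ 0.0680+0.3613+0.7440+0.0750 ≈ 1.2483 m = S ✓

v_R_max = 17/10 m/s = 1.7000 m/s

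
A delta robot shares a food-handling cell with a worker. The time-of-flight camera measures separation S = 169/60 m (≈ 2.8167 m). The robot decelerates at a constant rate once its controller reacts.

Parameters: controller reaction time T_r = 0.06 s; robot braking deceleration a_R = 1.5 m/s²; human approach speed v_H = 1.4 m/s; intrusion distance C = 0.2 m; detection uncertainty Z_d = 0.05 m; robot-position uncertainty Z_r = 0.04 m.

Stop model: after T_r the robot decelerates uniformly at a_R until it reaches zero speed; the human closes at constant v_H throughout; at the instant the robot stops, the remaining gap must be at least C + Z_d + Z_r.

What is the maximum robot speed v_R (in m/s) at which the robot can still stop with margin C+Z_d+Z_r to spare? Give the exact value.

v_R_max = 8/5 m/s = 1.6000 m/s

collect terms ⇒ (1/3)·v_R² + (149/150)·v_R + (-916/375) = 0
  disc = (149/150)² − 4·(1/3)·(-916/375) = 10609/2500 ; √disc = 103/50
  v_R = (−(149/150) + 103/50) / (2·(1/3)) = 8/5 m/s
check:
T_s = v_R/a_R = (8/5)/(3/2) = 1.0667 s
robot covers v_R·T_r = 1.6000·0.0600 = 0.0960 m before braking
robot under decel: 1.6000²/(2·1.5000) = 0.8533 m
person approaches 1.4000·(0.0600+1.0667) = 1.5773 m
margins: 0.2000+0.0500+0.0400 = 0.2900 m
sum ≈ 0.0960+0.8533+1.5773+0.2900 ≈ 2.8167 m = S ✓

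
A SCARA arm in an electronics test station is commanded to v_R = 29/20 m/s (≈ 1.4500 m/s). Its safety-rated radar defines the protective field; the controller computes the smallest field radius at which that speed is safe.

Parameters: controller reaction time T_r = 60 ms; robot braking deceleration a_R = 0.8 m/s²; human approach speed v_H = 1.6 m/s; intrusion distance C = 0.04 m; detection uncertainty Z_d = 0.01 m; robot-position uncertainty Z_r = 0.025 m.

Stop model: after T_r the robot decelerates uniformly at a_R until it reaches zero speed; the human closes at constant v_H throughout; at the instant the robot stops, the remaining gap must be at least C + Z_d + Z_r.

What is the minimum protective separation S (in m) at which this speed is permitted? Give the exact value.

S_min = 71553/16000 m = 4.4721 m

stop time T_s = (29/20)/(4/5) = 1.8125 s
robot covers v_R·T_r = 1.4500·0.0600 = 0.0870 m before braking
robot under decel: 1.4500²/(2·0.8000) = 1.3141 m
human closes 1.6000·1.8725 = 2.9960 m
residual clearance needed = 0.0400+0.0100+0.0250 = 0.0750 m
S_min ≈ 0.0870+1.3141+2.9960+0.0750  ⇒  S_min = 71553/16000 m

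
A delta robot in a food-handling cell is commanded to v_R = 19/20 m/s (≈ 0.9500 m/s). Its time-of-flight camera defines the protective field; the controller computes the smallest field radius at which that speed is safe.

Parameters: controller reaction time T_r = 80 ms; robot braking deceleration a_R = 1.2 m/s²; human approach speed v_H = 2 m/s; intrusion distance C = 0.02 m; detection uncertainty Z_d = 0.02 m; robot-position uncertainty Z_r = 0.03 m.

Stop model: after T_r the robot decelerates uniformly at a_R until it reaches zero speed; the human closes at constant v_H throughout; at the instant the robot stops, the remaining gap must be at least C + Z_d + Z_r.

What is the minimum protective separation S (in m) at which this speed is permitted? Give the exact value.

S_min = 18123/8000 m = 2.2654 m

stop time T_s = (19/20)/(6/5) = 0.7917 s
robot in T_r: 0.9500·0.0800 = 0.0760 m
braking distance = 0.9500²/(2·1.2000) = 0.3760 m
human over T_r+T_s: 2.0000·(0.0800+0.7917) = 1.7433 m
C+Z_d+Z_r = 0.0200+0.0200+0.0300 = 0.0700 m
S_min ≈ 0.0760+0.3760+1.7433+0.0700  ⇒  S_min = 18123/8000 m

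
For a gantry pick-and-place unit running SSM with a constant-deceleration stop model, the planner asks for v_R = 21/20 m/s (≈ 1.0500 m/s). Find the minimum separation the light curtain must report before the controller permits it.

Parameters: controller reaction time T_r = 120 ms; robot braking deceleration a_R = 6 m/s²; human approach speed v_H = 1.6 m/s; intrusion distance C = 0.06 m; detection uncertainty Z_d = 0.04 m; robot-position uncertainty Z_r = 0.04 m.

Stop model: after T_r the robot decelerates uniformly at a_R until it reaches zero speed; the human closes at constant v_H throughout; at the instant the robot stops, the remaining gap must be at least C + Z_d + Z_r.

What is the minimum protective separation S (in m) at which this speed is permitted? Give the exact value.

S_min = 6639/8000 m = 0.8299 m

braking lasts T_s = (21/20)/6 = 0.1750 s
robot covers v_R·T_r = 1.0500·0.1200 = 0.1260 m before braking
braking distance = 1.0500²/(2·6.0000) = 0.0919 m
human over T_r+T_s: 1.6000·(0.1200+0.1750) = 0.4720 m
C+Z_d+Z_r = 0.0600+0.0400+0.0400 = 0.1400 m
S_min ≈ 0.1260+0.0919+0.4720+0.1400  ⇒  S_min = 6639/8000 m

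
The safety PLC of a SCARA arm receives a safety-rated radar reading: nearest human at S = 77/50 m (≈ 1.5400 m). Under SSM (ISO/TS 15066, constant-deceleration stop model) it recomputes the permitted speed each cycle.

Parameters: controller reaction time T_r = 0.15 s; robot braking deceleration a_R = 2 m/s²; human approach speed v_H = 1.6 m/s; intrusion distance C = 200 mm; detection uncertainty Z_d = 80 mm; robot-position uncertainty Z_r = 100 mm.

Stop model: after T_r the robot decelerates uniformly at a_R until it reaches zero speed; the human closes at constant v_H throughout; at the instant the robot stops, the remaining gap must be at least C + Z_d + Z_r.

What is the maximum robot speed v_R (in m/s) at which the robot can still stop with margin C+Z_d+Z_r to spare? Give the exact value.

v_R_max = 4/5 m/s = 0.8000 m/s

at the boundary: (1/4)·v² + (19/20)·v + (-23/25) = 0
  disc = (19/20)² − 4·(1/4)·(-23/25) = 729/400 ; √disc = 27/20
  v_R = (−(19/20) + 27/20) / (2·(1/4)) = 4/5 m/s
check:
stop time T_s = (4/5)/2 = 0.4000 s
robot covers v_R·T_r = 0.8000·0.1500 = 0.1200 m before braking
robot under decel: 0.8000²/(2·2.0000) = 0.1600 m
human closes 1.6000·0.5500 = 0.8800 m
margins: 0.2000+0.0800+0.1000 = 0.3800 m
sum ≈ 0.1200+0.1600+0.8800+0.3800 ≈ 1.5400 m = S ✓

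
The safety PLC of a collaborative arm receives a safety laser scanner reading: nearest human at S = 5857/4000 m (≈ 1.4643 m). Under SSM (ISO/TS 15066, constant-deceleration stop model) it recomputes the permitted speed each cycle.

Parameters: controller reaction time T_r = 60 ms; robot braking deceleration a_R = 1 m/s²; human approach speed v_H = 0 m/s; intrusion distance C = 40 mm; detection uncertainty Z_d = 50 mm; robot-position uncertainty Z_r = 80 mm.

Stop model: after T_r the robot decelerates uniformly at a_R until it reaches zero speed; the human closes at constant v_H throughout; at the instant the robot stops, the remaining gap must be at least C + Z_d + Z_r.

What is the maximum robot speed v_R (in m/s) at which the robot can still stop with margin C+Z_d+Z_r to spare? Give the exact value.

quadratic (1/2)·v² + (3/50)·v + (-5177/4000) = 0
  disc = (3/50)² − 4·(1/2)·(-5177/4000) = 25921/10000 ; √disc = 161/100
  v_R = (−(3/50) + 161/100) / (2·(1/2)) = 31/20 m/s
check:
T_s = v_R/a_R = (31/20)/1 = 1.5500 s
robot covers v_R·T_r = 1.5500·0.0600 = 0.0930 m before braking
robot covers 1.5500·1.5500 − ½·1.0000·1.5500² = 1.2012 m while stopping
person approaches 0.0000·(0.0600+1.5500) = 0.0000 m
C+Z_d+Z_r = 0.0400+0.0500+0.0800 = 0.1700 m
sum ≈ 0.0930+1.2012+0.0000+0.1700 ≈ 1.4643 m = S ✓

v_R_max = 31/20 m/s = 1.5500 m/s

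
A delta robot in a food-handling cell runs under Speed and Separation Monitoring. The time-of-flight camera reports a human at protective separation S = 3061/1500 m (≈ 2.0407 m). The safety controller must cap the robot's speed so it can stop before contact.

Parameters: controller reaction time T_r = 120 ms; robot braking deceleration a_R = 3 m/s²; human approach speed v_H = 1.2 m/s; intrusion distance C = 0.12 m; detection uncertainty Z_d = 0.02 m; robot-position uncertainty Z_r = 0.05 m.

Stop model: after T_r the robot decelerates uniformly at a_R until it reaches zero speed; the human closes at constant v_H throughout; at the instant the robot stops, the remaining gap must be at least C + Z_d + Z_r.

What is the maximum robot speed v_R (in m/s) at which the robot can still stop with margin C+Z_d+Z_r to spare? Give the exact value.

v_R_max = 2 m/s = 2.0000 m/s

at the boundary: (1/6)·v² + (13/25)·v + (-128/75) = 0
  disc = (13/25)² − 4·(1/6)·(-128/75) = 7921/5625 ; √disc = 89/75
  v_R = (−(13/25) + 89/75) / (2·(1/6)) = 2 m/s
check:
T_s = v_R/a_R = 2/3 = 0.6667 s
robot covers v_R·T_r = 2.0000·0.1200 = 0.2400 m before braking
robot under decel: 2.0000²/(2·3.0000) = 0.6667 m
human closes 1.2000·0.7867 = 0.9440 m
margins: 0.1200+0.0200+0.0500 = 0.1900 m
sum ≈ 0.2400+0.6667+0.9440+0.1900 ≈ 2.0407 m = S ✓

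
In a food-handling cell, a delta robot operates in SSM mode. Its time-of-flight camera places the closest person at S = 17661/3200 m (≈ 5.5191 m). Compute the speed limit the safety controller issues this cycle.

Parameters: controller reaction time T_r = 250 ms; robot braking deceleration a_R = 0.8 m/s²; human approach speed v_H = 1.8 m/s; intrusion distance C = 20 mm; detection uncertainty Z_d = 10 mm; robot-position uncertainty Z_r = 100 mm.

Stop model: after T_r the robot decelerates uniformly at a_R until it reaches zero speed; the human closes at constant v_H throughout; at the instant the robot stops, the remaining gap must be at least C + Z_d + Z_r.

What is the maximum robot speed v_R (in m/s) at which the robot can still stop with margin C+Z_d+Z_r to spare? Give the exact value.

v_R_max = 29/20 m/s = 1.4500 m/s

collect terms ⇒ (5/8)·v_R² + (5/2)·v_R + (-3161/640) = 0
  disc = (5/2)² − 4·(5/8)·(-3161/640) = 4761/256 ; √disc = 69/16
  v_R = (−(5/2) + 69/16) / (2·(5/8)) = 29/20 m/s
check:
braking lasts T_s = (29/20)/(4/5) = 1.8125 s
robot covers v_R·T_r = 1.4500·0.2500 = 0.3625 m before braking
robot under decel: 1.4500²/(2·0.8000) = 1.3141 m
human closes 1.8000·2.0625 = 3.7125 m
C+Z_d+Z_r = 0.0200+0.0100+0.1000 = 0.1300 m
sum ≈ 0.3625+1.3141+3.7125+0.1300 ≈ 5.5191 m = S ✓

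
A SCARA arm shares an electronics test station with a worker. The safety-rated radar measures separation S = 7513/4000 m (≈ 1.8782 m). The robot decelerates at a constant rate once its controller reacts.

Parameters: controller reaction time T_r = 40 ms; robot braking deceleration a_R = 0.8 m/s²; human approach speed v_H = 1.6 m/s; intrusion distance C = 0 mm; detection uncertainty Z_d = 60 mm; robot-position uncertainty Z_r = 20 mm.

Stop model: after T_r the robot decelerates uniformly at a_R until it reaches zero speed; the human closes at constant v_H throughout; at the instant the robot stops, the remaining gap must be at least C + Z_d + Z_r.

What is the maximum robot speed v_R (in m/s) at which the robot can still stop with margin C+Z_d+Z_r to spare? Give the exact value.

v_R_max = 7/10 m/s = 0.7000 m/s

quadratic (5/8)·v² + (51/25)·v + (-6937/4000) = 0
  disc = (51/25)² − 4·(5/8)·(-6937/4000) = 339889/40000 ; √disc = 583/200
  v_R = (−(51/25) + 583/200) / (2·(5/8)) = 7/10 m/s
check:
T_s = v_R/a_R = (7/10)/(4/5) = 0.8750 s
robot covers v_R·T_r = 0.7000·0.0400 = 0.0280 m before braking
robot covers 0.7000·0.8750 − ½·0.8000·0.8750² = 0.3063 m while stopping
human over T_r+T_s: 1.6000·(0.0400+0.8750) = 1.4640 m
residual clearance needed = 0.0000+0.0600+0.0200 = 0.0800 m
sum ≈ 0.0280+0.3063+1.4640+0.0800 ≈ 1.8782 m = S ✓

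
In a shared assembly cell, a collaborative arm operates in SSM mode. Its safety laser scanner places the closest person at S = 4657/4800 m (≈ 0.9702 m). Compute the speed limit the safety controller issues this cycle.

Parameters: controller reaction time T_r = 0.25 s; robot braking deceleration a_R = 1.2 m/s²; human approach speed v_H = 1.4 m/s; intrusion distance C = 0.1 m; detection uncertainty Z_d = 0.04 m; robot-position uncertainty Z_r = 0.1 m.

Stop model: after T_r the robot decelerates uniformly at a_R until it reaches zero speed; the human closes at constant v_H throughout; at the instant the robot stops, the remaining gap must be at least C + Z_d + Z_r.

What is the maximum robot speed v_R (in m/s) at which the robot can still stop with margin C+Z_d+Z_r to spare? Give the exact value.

collect terms ⇒ (5/12)·v_R² + (17/12)·v_R + (-73/192) = 0
  disc = (17/12)² − 4·(5/12)·(-73/192) = 169/64 ; √disc = 13/8
  v_R = (−(17/12) + 13/8) / (2·(5/12)) = 1/4 m/s
check:
stop time T_s = (1/4)/(6/5) = 0.2083 s
reaction-phase robot travel = 0.2500·0.2500 = 0.0625 m
braking distance = 0.2500²/(2·1.2000) = 0.0260 m
human over T_r+T_s: 1.4000·(0.2500+0.2083) = 0.6417 m
residual clearance needed = 0.1000+0.0400+0.1000 = 0.2400 m
sum ≈ 0.0625+0.0260+0.6417+0.2400 ≈ 0.9702 m = S ✓

v_R_max = 1/4 m/s = 0.2500 m/s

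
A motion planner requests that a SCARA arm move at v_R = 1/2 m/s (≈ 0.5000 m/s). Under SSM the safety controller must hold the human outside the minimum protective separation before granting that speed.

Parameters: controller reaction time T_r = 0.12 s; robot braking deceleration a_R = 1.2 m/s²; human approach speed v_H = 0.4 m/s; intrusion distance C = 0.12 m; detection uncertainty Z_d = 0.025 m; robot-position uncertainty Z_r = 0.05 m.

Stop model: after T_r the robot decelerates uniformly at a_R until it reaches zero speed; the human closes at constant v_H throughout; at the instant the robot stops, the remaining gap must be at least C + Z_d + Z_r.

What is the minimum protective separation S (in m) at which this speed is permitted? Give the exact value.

S_min = 3443/6000 m = 0.5738 m

T_s = v_R/a_R = (1/2)/(6/5) = 0.4167 s
robot in T_r: 0.5000·0.1200 = 0.0600 m
robot covers 0.5000·0.4167 − ½·1.2000·0.4167² = 0.1042 m while stopping
human over T_r+T_s: 0.4000·(0.1200+0.4167) = 0.2147 m
residual clearance needed = 0.1200+0.0250+0.0500 = 0.1950 m
S_min ≈ 0.0600+0.1042+0.2147+0.1950  ⇒  S_min = 3443/6000 m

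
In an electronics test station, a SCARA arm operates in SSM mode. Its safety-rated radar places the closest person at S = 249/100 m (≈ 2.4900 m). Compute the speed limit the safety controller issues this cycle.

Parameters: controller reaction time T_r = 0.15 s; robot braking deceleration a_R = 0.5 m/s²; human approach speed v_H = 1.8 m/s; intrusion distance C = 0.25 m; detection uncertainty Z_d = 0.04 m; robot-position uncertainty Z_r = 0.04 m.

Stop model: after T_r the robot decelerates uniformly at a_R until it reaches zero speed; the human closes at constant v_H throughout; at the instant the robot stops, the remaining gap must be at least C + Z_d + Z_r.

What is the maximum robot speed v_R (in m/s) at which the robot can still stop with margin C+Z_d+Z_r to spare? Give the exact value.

v_R_max = 9/20 m/s = 0.4500 m/s

collect terms ⇒ (1)·v_R² + (15/4)·v_R + (-189/100) = 0
  disc = (15/4)² − 4·(1)·(-189/100) = 8649/400 ; √disc = 93/20
  v_R = (−(15/4) + 93/20) / (2·(1)) = 9/20 m/s
check:
braking lasts T_s = (9/20)/(1/2) = 0.9000 s
robot covers v_R·T_r = 0.4500·0.1500 = 0.0675 m before braking
braking distance = 0.4500²/(2·0.5000) = 0.2025 m
person approaches 1.8000·(0.1500+0.9000) = 1.8900 m
margins: 0.2500+0.0400+0.0400 = 0.3300 m
sum ≈ 0.0675+0.2025+1.8900+0.3300 ≈ 2.4900 m = S ✓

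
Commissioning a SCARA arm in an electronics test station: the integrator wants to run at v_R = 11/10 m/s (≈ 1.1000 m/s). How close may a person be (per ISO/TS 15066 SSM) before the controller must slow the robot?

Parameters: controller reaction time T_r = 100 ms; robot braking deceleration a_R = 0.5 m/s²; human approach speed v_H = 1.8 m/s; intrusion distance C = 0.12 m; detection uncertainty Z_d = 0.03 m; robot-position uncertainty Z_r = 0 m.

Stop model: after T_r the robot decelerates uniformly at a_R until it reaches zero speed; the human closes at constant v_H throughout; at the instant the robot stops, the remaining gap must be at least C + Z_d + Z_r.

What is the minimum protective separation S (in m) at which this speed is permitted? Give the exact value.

T_s = v_R/a_R = (11/10)/(1/2) = 2.2000 s
robot in T_r: 1.1000·0.1000 = 0.1100 m
robot covers 1.1000·2.2000 − ½·0.5000·2.2000² = 1.2100 m while stopping
human over T_r+T_s: 1.8000·(0.1000+2.2000) = 4.1400 m
C+Z_d+Z_r = 0.1200+0.0300+0.0000 = 0.1500 m
S_min ≈ 0.1100+1.2100+4.1400+0.1500  ⇒  S_min = 561/100 m

S_min = 561/100 m = 5.6100 m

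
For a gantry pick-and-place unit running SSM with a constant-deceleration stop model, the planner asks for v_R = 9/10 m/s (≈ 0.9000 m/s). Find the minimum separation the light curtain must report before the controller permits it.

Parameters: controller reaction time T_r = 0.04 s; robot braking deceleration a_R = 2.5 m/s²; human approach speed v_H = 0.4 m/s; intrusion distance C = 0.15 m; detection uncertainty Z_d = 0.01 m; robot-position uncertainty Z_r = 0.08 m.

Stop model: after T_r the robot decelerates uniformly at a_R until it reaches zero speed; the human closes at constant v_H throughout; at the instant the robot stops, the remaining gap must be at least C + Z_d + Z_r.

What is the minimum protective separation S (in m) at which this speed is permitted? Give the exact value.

S_min = 299/500 m = 0.5980 m

stop time T_s = (9/10)/(5/2) = 0.3600 s
robot in T_r: 0.9000·0.0400 = 0.0360 m
robot covers 0.9000·0.3600 − ½·2.5000·0.3600² = 0.1620 m while stopping
person approaches 0.4000·(0.0400+0.3600) = 0.1600 m
C+Z_d+Z_r = 0.1500+0.0100+0.0800 = 0.2400 m
S_min ≈ 0.0360+0.1620+0.1600+0.2400  ⇒  S_min = 299/500 m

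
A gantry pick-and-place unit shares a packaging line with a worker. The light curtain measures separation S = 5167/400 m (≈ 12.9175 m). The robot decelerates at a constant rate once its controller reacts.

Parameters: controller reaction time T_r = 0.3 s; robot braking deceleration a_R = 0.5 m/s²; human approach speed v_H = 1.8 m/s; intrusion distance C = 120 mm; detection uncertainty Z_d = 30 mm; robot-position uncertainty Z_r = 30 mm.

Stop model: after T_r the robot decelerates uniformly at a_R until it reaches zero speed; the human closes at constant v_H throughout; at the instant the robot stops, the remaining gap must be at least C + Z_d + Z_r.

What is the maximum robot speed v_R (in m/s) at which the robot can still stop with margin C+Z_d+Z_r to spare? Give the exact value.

quadratic (1)·v² + (39/10)·v + (-4879/400) = 0
  disc = (39/10)² − 4·(1)·(-4879/400) = 64 ; √disc = 8
  v_R = (−(39/10) + 8) / (2·(1)) = 41/20 m/s
check:
stop time T_s = (41/20)/(1/2) = 4.1000 s
reaction-phase robot travel = 2.0500·0.3000 = 0.6150 m
braking distance = 2.0500²/(2·0.5000) = 4.2025 m
human over T_r+T_s: 1.8000·(0.3000+4.1000) = 7.9200 m
residual clearance needed = 0.1200+0.0300+0.0300 = 0.1800 m
sum ≈ 0.6150+4.2025+7.9200+0.1800 ≈ 12.9175 m = S ✓

v_R_max = 41/20 m/s = 2.0500 m/s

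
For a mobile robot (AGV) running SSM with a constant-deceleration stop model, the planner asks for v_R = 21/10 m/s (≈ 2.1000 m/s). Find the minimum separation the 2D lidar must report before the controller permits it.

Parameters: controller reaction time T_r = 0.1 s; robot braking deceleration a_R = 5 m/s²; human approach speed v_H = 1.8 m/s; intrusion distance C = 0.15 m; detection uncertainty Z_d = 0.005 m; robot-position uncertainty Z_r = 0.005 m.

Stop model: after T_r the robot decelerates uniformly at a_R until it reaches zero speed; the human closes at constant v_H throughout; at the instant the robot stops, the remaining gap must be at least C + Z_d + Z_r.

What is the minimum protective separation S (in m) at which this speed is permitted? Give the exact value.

S_min = 1747/1000 m = 1.7470 m

braking lasts T_s = (21/10)/5 = 0.4200 s
robot covers v_R·T_r = 2.1000·0.1000 = 0.2100 m before braking
robot under decel: 2.1000²/(2·5.0000) = 0.4410 m
person approaches 1.8000·(0.1000+0.4200) = 0.9360 m
C+Z_d+Z_r = 0.1500+0.0050+0.0050 = 0.1600 m
S_min ≈ 0.2100+0.4410+0.9360+0.1600  ⇒  S_min = 1747/1000 m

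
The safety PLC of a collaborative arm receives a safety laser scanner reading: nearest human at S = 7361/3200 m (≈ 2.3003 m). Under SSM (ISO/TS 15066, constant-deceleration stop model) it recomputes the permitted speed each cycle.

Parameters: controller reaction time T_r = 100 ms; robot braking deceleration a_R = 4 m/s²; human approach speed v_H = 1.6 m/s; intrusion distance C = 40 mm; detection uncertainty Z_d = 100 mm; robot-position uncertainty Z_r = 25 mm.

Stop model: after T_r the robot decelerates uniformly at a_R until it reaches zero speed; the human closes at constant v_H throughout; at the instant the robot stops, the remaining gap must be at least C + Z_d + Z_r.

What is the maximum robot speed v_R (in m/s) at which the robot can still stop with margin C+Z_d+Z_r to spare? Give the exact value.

v_R_max = 49/20 m/s = 2.4500 m/s

collect terms ⇒ (1/8)·v_R² + (1/2)·v_R + (-6321/3200) = 0
  disc = (1/2)² − 4·(1/8)·(-6321/3200) = 7921/6400 ; √disc = 89/80
  v_R = (−(1/2) + 89/80) / (2·(1/8)) = 49/20 m/s
check:
braking lasts T_s = (49/20)/4 = 0.6125 s
reaction-phase robot travel = 2.4500·0.1000 = 0.2450 m
braking distance = 2.4500²/(2·4.0000) = 0.7503 m
human closes 1.6000·0.7125 = 1.1400 m
residual clearance needed = 0.0400+0.1000+0.0250 = 0.1650 m
sum ≈ 0.2450+0.7503+1.1400+0.1650 ≈ 2.3003 m = S ✓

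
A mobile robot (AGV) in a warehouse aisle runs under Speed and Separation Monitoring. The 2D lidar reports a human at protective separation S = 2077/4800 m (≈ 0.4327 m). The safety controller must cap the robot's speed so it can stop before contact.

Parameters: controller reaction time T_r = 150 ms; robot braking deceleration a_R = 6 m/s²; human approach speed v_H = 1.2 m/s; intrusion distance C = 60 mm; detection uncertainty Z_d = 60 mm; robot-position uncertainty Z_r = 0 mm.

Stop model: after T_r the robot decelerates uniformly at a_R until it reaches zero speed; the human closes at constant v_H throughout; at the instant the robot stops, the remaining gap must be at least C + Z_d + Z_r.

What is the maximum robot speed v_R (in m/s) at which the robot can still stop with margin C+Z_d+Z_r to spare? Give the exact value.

v_R_max = 7/20 m/s = 0.3500 m/s

collect terms ⇒ (1/12)·v_R² + (7/20)·v_R + (-637/4800) = 0
  disc = (7/20)² − 4·(1/12)·(-637/4800) = 2401/14400 ; √disc = 49/120
  v_R = (−(7/20) + 49/120) / (2·(1/12)) = 7/20 m/s
check:
braking lasts T_s = (7/20)/6 = 0.0583 s
robot in T_r: 0.3500·0.1500 = 0.0525 m
braking distance = 0.3500²/(2·6.0000) = 0.0102 m
human over T_r+T_s: 1.2000·(0.1500+0.0583) = 0.2500 m
C+Z_d+Z_r = 0.0600+0.0600+0.0000 = 0.1200 m
sum ≈ 0.0525+0.0102+0.2500+0.1200 ≈ 0.4327 m = S ✓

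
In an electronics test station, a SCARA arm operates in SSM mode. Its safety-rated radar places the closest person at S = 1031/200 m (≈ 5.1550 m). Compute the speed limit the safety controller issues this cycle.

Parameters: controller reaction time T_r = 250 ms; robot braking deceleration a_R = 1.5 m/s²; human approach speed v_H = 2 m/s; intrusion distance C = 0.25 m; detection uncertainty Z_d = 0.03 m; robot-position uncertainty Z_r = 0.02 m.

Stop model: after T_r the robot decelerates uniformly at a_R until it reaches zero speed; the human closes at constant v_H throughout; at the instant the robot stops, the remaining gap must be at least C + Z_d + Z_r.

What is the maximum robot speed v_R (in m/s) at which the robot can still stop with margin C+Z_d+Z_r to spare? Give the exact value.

quadratic (1/3)·v² + (19/12)·v + (-871/200) = 0
  disc = (19/12)² − 4·(1/3)·(-871/200) = 29929/3600 ; √disc = 173/60
  v_R = (−(19/12) + 173/60) / (2·(1/3)) = 39/20 m/s
check:
braking lasts T_s = (39/20)/(3/2) = 1.3000 s
robot in T_r: 1.9500·0.2500 = 0.4875 m
robot under decel: 1.9500²/(2·1.5000) = 1.2675 m
human over T_r+T_s: 2.0000·(0.2500+1.3000) = 3.1000 m
margins: 0.2500+0.0300+0.0200 = 0.3000 m
sum ≈ 0.4875+1.2675+3.1000+0.3000 ≈ 5.1550 m = S ✓

v_R_max = 39/20 m/s = 1.9500 m/s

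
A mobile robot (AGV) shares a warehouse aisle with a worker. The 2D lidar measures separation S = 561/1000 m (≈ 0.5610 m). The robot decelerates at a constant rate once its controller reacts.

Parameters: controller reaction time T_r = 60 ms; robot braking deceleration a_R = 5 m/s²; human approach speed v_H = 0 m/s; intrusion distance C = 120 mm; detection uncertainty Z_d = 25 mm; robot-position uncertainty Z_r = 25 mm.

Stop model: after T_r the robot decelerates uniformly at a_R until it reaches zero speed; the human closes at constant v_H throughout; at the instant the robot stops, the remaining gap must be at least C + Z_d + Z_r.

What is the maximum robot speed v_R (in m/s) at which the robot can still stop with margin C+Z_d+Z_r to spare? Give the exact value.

v_R_max = 17/10 m/s = 1.7000 m/s

at the boundary: (1/10)·v² + (3/50)·v + (-391/1000) = 0
  disc = (3/50)² − 4·(1/10)·(-391/1000) = 4/25 ; √disc = 2/5
  v_R = (−(3/50) + 2/5) / (2·(1/10)) = 17/10 m/s
check:
stop time T_s = (17/10)/5 = 0.3400 s
reaction-phase robot travel = 1.7000·0.0600 = 0.1020 m
robot covers 1.7000·0.3400 − ½·5.0000·0.3400² = 0.2890 m while stopping
human over T_r+T_s: 0.0000·(0.0600+0.3400) = 0.0000 m
C+Z_d+Z_r = 0.1200+0.0250+0.0250 = 0.1700 m
sum ≈ 0.1020+0.2890+0.0000+0.1700 ≈ 0.5610 m = S ✓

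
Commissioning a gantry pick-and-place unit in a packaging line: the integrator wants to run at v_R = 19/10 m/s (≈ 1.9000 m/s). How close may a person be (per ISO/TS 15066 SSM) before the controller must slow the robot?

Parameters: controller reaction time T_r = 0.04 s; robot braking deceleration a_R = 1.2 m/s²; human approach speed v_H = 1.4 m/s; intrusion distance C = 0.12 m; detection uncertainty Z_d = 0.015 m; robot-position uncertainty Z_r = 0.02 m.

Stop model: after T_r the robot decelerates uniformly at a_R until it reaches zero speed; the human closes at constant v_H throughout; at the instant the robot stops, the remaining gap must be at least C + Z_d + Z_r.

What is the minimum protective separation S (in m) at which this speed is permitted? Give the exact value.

S_min = 24047/6000 m = 4.0078 m

T_s = v_R/a_R = (19/10)/(6/5) = 1.5833 s
reaction-phase robot travel = 1.9000·0.0400 = 0.0760 m
braking distance = 1.9000²/(2·1.2000) = 1.5042 m
human over T_r+T_s: 1.4000·(0.0400+1.5833) = 2.2727 m
residual clearance needed = 0.1200+0.0150+0.0200 = 0.1550 m
S_min ≈ 0.0760+1.5042+2.2727+0.1550  ⇒  S_min = 24047/6000 m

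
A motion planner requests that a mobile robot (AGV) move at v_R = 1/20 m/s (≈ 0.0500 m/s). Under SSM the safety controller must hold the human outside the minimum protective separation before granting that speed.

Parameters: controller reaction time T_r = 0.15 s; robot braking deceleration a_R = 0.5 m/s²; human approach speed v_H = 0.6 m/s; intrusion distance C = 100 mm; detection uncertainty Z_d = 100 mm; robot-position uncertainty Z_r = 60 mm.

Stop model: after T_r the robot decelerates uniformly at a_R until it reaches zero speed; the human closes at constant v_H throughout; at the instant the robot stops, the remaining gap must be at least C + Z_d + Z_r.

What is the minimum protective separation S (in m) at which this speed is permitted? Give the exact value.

S_min = 21/50 m = 0.4200 m

braking lasts T_s = (1/20)/(1/2) = 0.1000 s
robot in T_r: 0.0500·0.1500 = 0.0075 m
robot covers 0.0500·0.1000 − ½·0.5000·0.1000² = 0.0025 m while stopping
person approaches 0.6000·(0.1500+0.1000) = 0.1500 m
C+Z_d+Z_r = 0.1000+0.1000+0.0600 = 0.2600 m
S_min ≈ 0.0075+0.0025+0.1500+0.2600  ⇒  S_min = 21/50 m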